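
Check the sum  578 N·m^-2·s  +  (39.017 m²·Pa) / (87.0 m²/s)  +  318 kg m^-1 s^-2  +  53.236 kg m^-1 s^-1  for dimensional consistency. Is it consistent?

No

Expand each in SI base units:
  578 N·m^-2·s:  N·s·m⁻² = kg·m·s⁻²·s·m⁻² = kg·m⁻¹·s⁻¹
  (39.017 m²·Pa) / (87.0 m²/s):  [kg·m·s⁻²] / [m²·s⁻¹] = kg·m⁻¹·s⁻¹
  318 kg m^-1 s^-2:  kg·m⁻¹·s⁻²
  53.236 kg m^-1 s^-1:  kg·m⁻¹·s⁻¹
The terms do not share a single dimension (kg·m⁻¹·s⁻² vs kg·m⁻¹·s⁻¹).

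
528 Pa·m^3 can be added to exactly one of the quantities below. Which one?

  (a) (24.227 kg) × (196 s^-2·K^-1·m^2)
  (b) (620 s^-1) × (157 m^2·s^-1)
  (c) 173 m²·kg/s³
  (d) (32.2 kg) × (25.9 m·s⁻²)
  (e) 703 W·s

(e)

Reference: Pa·m³ = N·m⁻²·m³ = kg·m²·s⁻².
Each option:
  (a) [kg] · [m²·s⁻²·K⁻¹] = kg·m²·s⁻²·K⁻¹
  (b) [s⁻¹] · [m²·s⁻¹] = m²·s⁻²
  (c) kg·m²·s⁻³
  (d) [kg] · [m·s⁻²] = kg·m·s⁻²
  (e) W·s = J·s⁻¹·s = kg·m²·s⁻²  ← same
Only (e) matches kg·m²·s⁻².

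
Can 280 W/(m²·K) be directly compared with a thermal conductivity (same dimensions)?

No

In SI base units:
  280 W/(m²·K):  W·m⁻²·K⁻¹ = J·s⁻¹·m⁻²·K⁻¹ = kg·s⁻³·K⁻¹
  a thermal conductivity:  [thermal conductivity] = kg·m·s⁻³·K⁻¹
kg·s⁻³·K⁻¹ ≠ kg·m·s⁻³·K⁻¹, so they cannot be added.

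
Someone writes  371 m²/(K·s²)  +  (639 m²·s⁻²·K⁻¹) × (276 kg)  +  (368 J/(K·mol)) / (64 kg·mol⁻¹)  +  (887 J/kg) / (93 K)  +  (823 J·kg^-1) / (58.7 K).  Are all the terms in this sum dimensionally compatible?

Expand each in SI base units:
  371 m²/(K·s²):  m²·s⁻²·K⁻¹
  (639 m²·s⁻²·K⁻¹) × (276 kg):  [m²·s⁻²·K⁻¹] · [kg] = kg·m²·s⁻²·K⁻¹
  (368 J/(K·mol)) / (64 kg·mol⁻¹):  [kg·m²·s⁻²·K⁻¹·mol⁻¹] / [kg·mol⁻¹] = m²·s⁻²·K⁻¹
  (887 J/kg) / (93 K):  [m²·s⁻²] / [K] = m²·s⁻²·K⁻¹
  (823 J·kg^-1) / (58.7 K):  [m²·s⁻²] / [K] = m²·s⁻²·K⁻¹
The terms do not share a single dimension (kg·m²·s⁻²·K⁻¹ vs m²·s⁻²·K⁻¹).

No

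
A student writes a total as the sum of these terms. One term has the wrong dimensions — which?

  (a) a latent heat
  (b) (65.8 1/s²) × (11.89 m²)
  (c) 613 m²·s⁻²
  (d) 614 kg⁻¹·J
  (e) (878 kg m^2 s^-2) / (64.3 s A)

(e)

In SI base units:
  (a) [latent heat] = m²·s⁻²
  (b) [s⁻²] · [m²] = m²·s⁻²
  (c) m²·s⁻²
  (d) J·kg⁻¹ = N·m·kg⁻¹ = m²·s⁻²
  (e) [kg·m²·s⁻²] / [s·A] = kg·m²·s⁻³·A⁻¹
All reduce to m²·s⁻² except (e), which is kg·m²·s⁻³·A⁻¹.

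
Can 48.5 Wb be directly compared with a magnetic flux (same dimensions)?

Yes

Reduce each to base SI dimensions:
  48.5 Wb:  Wb = V·s = kg·m²·s⁻²·A⁻¹
  a magnetic flux:  [magnetic flux] = kg·m²·s⁻²·A⁻¹
Both are kg·m²·s⁻²·A⁻¹, so they have the same dimensions and can be added.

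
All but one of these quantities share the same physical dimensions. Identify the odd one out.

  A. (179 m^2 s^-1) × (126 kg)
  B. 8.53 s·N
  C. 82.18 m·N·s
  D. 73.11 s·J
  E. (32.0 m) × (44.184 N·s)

Dimensions:
  A. [m²·s⁻¹] · [kg] = kg·m²·s⁻¹
  B. N·s = kg·m·s⁻²·s = kg·m·s⁻¹
  C. N·m·s = kg·m·s⁻²·m·s = kg·m²·s⁻¹
  D. J·s = N·m·s = kg·m²·s⁻¹
  E. [m] · [kg·m·s⁻¹] = kg·m²·s⁻¹
All reduce to kg·m²·s⁻¹ except B., which is kg·m·s⁻¹.

B.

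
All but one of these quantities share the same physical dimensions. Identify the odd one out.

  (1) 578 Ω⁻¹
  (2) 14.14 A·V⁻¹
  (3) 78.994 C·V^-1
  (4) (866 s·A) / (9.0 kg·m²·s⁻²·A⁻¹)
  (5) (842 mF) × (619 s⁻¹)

(3)

Expand each in SI base units:
  (1) Ω⁻¹ = (V·A⁻¹)⁻¹ = kg⁻¹·m⁻²·s³·A²
  (2) A·V⁻¹ = A·(J·C⁻¹)⁻¹ = kg⁻¹·m⁻²·s³·A²
  (3) C·V⁻¹ = s·A·(J·C⁻¹)⁻¹ = kg⁻¹·m⁻²·s⁴·A²
  (4) [s·A] / [kg·m²·s⁻²·A⁻¹] = kg⁻¹·m⁻²·s³·A²
  (5) [kg⁻¹·m⁻²·s⁴·A²] · [s⁻¹] = kg⁻¹·m⁻²·s³·A²
All reduce to kg⁻¹·m⁻²·s³·A² except (3), which is kg⁻¹·m⁻²·s⁴·A².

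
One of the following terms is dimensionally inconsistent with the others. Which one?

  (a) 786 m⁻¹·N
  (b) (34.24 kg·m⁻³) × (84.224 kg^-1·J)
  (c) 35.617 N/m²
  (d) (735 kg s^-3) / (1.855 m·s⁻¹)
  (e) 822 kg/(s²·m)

(a)

In SI base units:
  (a) N·m⁻¹ = kg·m·s⁻²·m⁻¹ = kg·s⁻²
  (b) [kg·m⁻³] · [m²·s⁻²] = kg·m⁻¹·s⁻²
  (c) N·m⁻² = kg·m·s⁻²·m⁻² = kg·m⁻¹·s⁻²
  (d) [kg·s⁻³] / [m·s⁻¹] = kg·m⁻¹·s⁻²
  (e) kg·m⁻¹·s⁻²
All reduce to kg·m⁻¹·s⁻² except (a), which is kg·s⁻².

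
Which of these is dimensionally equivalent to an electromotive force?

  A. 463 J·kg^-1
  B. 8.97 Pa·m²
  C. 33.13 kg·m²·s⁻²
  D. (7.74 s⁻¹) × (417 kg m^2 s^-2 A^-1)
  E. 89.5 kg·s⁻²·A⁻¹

D.

Reference: [electromotive force] = kg·m²·s⁻³·A⁻¹.
Each option:
  A. J·kg⁻¹ = N·m·kg⁻¹ = m²·s⁻²
  B. Pa·m² = N·m⁻²·m² = kg·m·s⁻²
  C. kg·m²·s⁻²
  D. [s⁻¹] · [kg·m²·s⁻²·A⁻¹] = kg·m²·s⁻³·A⁻¹  ← same
  E. kg·s⁻²·A⁻¹
Only D. matches kg·m²·s⁻³·A⁻¹.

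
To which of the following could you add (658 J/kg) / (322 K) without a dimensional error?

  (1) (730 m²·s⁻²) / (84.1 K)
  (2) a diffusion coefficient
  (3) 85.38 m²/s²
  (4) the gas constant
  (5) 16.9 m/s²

(1)

Reference: [m²·s⁻²] / [K] = m²·s⁻²·K⁻¹.
Each option:
  (1) [m²·s⁻²] / [K] = m²·s⁻²·K⁻¹  ← same
  (2) [diffusion coefficient] = m²·s⁻¹
  (3) m²·s⁻²
  (4) [gas constant] = kg·m²·s⁻²·K⁻¹·mol⁻¹
  (5) m·s⁻²
Only (1) matches m²·s⁻²·K⁻¹.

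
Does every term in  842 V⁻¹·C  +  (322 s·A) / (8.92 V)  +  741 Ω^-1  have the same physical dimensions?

Expand each in SI base units:
  842 V⁻¹·C:  C·V⁻¹ = s·A·(J·C⁻¹)⁻¹ = kg⁻¹·m⁻²·s⁴·A²
  (322 s·A) / (8.92 V):  [s·A] / [kg·m²·s⁻³·A⁻¹] = kg⁻¹·m⁻²·s⁴·A²
  741 Ω^-1:  Ω⁻¹ = (V·A⁻¹)⁻¹ = kg⁻¹·m⁻²·s³·A²
The terms do not share a single dimension (kg⁻¹·m⁻²·s³·A² vs kg⁻¹·m⁻²·s⁴·A²).

No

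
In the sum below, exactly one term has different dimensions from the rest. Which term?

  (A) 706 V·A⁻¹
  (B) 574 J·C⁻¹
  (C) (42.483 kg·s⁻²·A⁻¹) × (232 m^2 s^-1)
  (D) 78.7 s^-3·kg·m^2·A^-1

(A)

Reduce each to base SI dimensions:
  (A) V·A⁻¹ = J·C⁻¹·A⁻¹ = kg·m²·s⁻³·A⁻²
  (B) J·C⁻¹ = N·m·(s·A)⁻¹ = kg·m²·s⁻³·A⁻¹
  (C) [kg·s⁻²·A⁻¹] · [m²·s⁻¹] = kg·m²·s⁻³·A⁻¹
  (D) kg·m²·s⁻³·A⁻¹
All reduce to kg·m²·s⁻³·A⁻¹ except (A), which is kg·m²·s⁻³·A⁻².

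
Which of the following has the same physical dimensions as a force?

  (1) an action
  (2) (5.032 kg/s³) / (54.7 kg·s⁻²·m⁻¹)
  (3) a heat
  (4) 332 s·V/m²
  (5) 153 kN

(5)

Reference: [force] = kg·m·s⁻².
Each option:
  (1) [action] = kg·m²·s⁻¹
  (2) [kg·s⁻³] / [kg·m⁻¹·s⁻²] = m·s⁻¹
  (3) [heat] = kg·m²·s⁻²
  (4) V·s·m⁻² = J·C⁻¹·s·m⁻² = kg·s⁻²·A⁻¹
  (5) N = kg·m·s⁻²  ← same
Only (5) matches kg·m·s⁻².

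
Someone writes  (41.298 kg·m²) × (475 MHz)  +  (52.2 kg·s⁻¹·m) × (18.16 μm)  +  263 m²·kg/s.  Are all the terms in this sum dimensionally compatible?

Reduce each to base SI dimensions:
  (41.298 kg·m²) × (475 MHz):  [kg·m²] · [s⁻¹] = kg·m²·s⁻¹
  (52.2 kg·s⁻¹·m) × (18.16 μm):  [kg·m·s⁻¹] · [m] = kg·m²·s⁻¹
  263 m²·kg/s:  kg·m²·s⁻¹
Every term reduces to kg·m²·s⁻¹.

Yes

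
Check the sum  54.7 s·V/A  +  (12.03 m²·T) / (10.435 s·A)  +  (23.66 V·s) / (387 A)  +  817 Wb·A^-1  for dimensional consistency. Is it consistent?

No

Dimensions:
  54.7 s·V/A:  V·s·A⁻¹ = J·C⁻¹·s·A⁻¹ = kg·m²·s⁻²·A⁻²
  (12.03 m²·T) / (10.435 s·A):  [kg·m²·s⁻²·A⁻¹] / [s·A] = kg·m²·s⁻³·A⁻²
  (23.66 V·s) / (387 A):  [kg·m²·s⁻²·A⁻¹] / [A] = kg·m²·s⁻²·A⁻²
  817 Wb·A^-1:  Wb·A⁻¹ = V·s·A⁻¹ = kg·m²·s⁻²·A⁻²
The terms do not share a single dimension (kg·m²·s⁻²·A⁻² vs kg·m²·s⁻³·A⁻²).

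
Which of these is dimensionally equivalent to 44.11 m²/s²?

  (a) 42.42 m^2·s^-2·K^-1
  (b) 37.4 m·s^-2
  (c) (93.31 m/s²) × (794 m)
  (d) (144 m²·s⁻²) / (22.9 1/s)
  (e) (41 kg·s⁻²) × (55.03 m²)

(c)

Reference: m²·s⁻².
Each option:
  (a) m²·s⁻²·K⁻¹
  (b) m·s⁻²
  (c) [m·s⁻²] · [m] = m²·s⁻²  ← same
  (d) [m²·s⁻²] / [s⁻¹] = m²·s⁻¹
  (e) [kg·s⁻²] · [m²] = kg·m²·s⁻²
Only (c) matches m²·s⁻².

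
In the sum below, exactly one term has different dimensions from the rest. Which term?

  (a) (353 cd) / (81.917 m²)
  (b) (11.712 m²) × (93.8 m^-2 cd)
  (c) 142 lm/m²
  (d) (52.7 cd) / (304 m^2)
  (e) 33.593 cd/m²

In SI base units:
  (a) [cd] / [m²] = m⁻²·cd
  (b) [m²] · [m⁻²·cd] = cd
  (c) lm·m⁻² = cd·m⁻² = m⁻²·cd
  (d) [cd] / [m²] = m⁻²·cd
  (e) cd·m⁻² = m⁻²·cd
All reduce to m⁻²·cd except (b), which is cd.

(b)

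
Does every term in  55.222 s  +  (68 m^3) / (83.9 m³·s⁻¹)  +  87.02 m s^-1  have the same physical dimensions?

No

Work out the base dimensions of each:
  55.222 s:  s
  (68 m^3) / (83.9 m³·s⁻¹):  [m³] / [m³·s⁻¹] = s
  87.02 m s^-1:  m·s⁻¹
The terms do not share a single dimension (m·s⁻¹ vs s).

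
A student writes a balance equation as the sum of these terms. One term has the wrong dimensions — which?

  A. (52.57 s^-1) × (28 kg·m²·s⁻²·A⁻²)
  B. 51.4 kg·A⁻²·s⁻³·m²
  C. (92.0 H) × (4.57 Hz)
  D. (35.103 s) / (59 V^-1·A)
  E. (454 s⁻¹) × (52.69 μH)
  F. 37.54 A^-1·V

Reduce each to base SI dimensions:
  A. [s⁻¹] · [kg·m²·s⁻²·A⁻²] = kg·m²·s⁻³·A⁻²
  B. kg·m²·s⁻³·A⁻²
  C. [kg·m²·s⁻²·A⁻²] · [s⁻¹] = kg·m²·s⁻³·A⁻²
  D. [s] / [kg⁻¹·m⁻²·s³·A²] = kg·m²·s⁻²·A⁻²
  E. [s⁻¹] · [kg·m²·s⁻²·A⁻²] = kg·m²·s⁻³·A⁻²
  F. V·A⁻¹ = J·C⁻¹·A⁻¹ = kg·m²·s⁻³·A⁻²
All reduce to kg·m²·s⁻³·A⁻² except D., which is kg·m²·s⁻²·A⁻².

D.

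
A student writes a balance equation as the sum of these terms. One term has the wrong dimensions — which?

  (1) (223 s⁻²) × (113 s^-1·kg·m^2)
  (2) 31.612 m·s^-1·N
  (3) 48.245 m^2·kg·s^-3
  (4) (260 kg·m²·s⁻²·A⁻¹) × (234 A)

In SI base units:
  (1) [s⁻²] · [kg·m²·s⁻¹] = kg·m²·s⁻³
  (2) N·m·s⁻¹ = kg·m·s⁻²·m·s⁻¹ = kg·m²·s⁻³
  (3) kg·m²·s⁻³
  (4) [kg·m²·s⁻²·A⁻¹] · [A] = kg·m²·s⁻²
All reduce to kg·m²·s⁻³ except (4), which is kg·m²·s⁻².

(4)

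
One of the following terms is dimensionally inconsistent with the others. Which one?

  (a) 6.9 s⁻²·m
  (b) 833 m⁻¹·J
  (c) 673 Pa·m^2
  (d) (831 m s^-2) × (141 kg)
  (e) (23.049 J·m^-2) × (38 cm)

(a)

Work out the base dimensions of each:
  (a) m·s⁻²
  (b) J·m⁻¹ = N·m·m⁻¹ = kg·m·s⁻²
  (c) Pa·m² = N·m⁻²·m² = kg·m·s⁻²
  (d) [m·s⁻²] · [kg] = kg·m·s⁻²
  (e) [kg·s⁻²] · [m] = kg·m·s⁻²
All reduce to kg·m·s⁻² except (a), which is m·s⁻².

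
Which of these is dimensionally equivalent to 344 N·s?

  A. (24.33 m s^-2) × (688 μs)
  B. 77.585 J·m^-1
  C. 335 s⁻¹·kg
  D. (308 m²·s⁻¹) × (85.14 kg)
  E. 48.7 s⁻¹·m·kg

Reference: N·s = kg·m·s⁻²·s = kg·m·s⁻¹.
Each option:
  A. [m·s⁻²] · [s] = m·s⁻¹
  B. J·m⁻¹ = N·m·m⁻¹ = kg·m·s⁻²
  C. kg·s⁻¹
  D. [m²·s⁻¹] · [kg] = kg·m²·s⁻¹
  E. kg·m·s⁻¹  ← same
Only E. matches kg·m·s⁻¹.

E.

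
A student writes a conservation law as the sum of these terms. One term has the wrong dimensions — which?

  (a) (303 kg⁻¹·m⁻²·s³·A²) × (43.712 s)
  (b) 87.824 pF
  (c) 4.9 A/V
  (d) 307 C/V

In SI base units:
  (a) [kg⁻¹·m⁻²·s³·A²] · [s] = kg⁻¹·m⁻²·s⁴·A²
  (b) F = C·V⁻¹ = kg⁻¹·m⁻²·s⁴·A²
  (c) A·V⁻¹ = A·(J·C⁻¹)⁻¹ = kg⁻¹·m⁻²·s³·A²
  (d) C·V⁻¹ = s·A·(J·C⁻¹)⁻¹ = kg⁻¹·m⁻²·s⁴·A²
All reduce to kg⁻¹·m⁻²·s⁴·A² except (c), which is kg⁻¹·m⁻²·s³·A².

(c)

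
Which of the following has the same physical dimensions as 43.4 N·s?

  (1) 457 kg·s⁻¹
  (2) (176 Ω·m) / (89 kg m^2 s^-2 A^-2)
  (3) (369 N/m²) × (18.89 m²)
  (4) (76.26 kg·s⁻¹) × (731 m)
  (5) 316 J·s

Reference: N·s = kg·m·s⁻²·s = kg·m·s⁻¹.
Each option:
  (1) kg·s⁻¹
  (2) [kg·m³·s⁻³·A⁻²] / [kg·m²·s⁻²·A⁻²] = m·s⁻¹
  (3) [kg·m⁻¹·s⁻²] · [m²] = kg·m·s⁻²
  (4) [kg·s⁻¹] · [m] = kg·m·s⁻¹  ← same
  (5) J·s = N·m·s = kg·m²·s⁻¹
Only (4) matches kg·m·s⁻¹.

(4)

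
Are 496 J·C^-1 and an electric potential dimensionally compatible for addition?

Work out the base dimensions of each:
  496 J·C^-1:  J·C⁻¹ = N·m·(s·A)⁻¹ = kg·m²·s⁻³·A⁻¹
  an electric potential:  [electric potential] = kg·m²·s⁻³·A⁻¹
Both are kg·m²·s⁻³·A⁻¹, so they have the same dimensions and can be added.

Yes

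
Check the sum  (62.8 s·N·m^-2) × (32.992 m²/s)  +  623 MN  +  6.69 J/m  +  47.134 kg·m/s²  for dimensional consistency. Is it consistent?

Work out the base dimensions of each:
  (62.8 s·N·m^-2) × (32.992 m²/s):  [kg·m⁻¹·s⁻¹] · [m²·s⁻¹] = kg·m·s⁻²
  623 MN:  N = kg·m·s⁻²
  6.69 J/m:  J·m⁻¹ = N·m·m⁻¹ = kg·m·s⁻²
  47.134 kg·m/s²:  kg·m·s⁻²
Every term reduces to kg·m·s⁻².

Yes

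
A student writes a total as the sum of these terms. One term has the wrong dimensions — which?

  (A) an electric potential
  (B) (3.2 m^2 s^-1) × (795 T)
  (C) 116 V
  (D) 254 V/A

(D)

Dimensions:
  (A) [electric potential] = kg·m²·s⁻³·A⁻¹
  (B) [m²·s⁻¹] · [kg·s⁻²·A⁻¹] = kg·m²·s⁻³·A⁻¹
  (C) V = J·C⁻¹ = kg·m²·s⁻³·A⁻¹
  (D) V·A⁻¹ = J·C⁻¹·A⁻¹ = kg·m²·s⁻³·A⁻²
All reduce to kg·m²·s⁻³·A⁻¹ except (D), which is kg·m²·s⁻³·A⁻².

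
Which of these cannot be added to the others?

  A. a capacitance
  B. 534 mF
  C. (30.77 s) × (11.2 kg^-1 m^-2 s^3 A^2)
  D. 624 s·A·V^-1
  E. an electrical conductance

E.

Work out the base dimensions of each:
  A. [capacitance] = kg⁻¹·m⁻²·s⁴·A²
  B. F = C·V⁻¹ = kg⁻¹·m⁻²·s⁴·A²
  C. [s] · [kg⁻¹·m⁻²·s³·A²] = kg⁻¹·m⁻²·s⁴·A²
  D. A·s·V⁻¹ = A·s·(J·C⁻¹)⁻¹ = kg⁻¹·m⁻²·s⁴·A²
  E. [electrical conductance] = kg⁻¹·m⁻²·s³·A²
All reduce to kg⁻¹·m⁻²·s⁴·A² except E., which is kg⁻¹·m⁻²·s³·A².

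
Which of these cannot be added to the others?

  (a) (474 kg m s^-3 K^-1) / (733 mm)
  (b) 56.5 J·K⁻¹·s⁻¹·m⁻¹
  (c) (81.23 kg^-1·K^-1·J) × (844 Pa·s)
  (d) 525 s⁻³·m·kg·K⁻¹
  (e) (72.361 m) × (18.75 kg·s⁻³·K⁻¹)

(a)

Work out the base dimensions of each:
  (a) [kg·m·s⁻³·K⁻¹] / [m] = kg·s⁻³·K⁻¹
  (b) J·s⁻¹·m⁻¹·K⁻¹ = N·m·s⁻¹·m⁻¹·K⁻¹ = kg·m·s⁻³·K⁻¹
  (c) [m²·s⁻²·K⁻¹] · [kg·m⁻¹·s⁻¹] = kg·m·s⁻³·K⁻¹
  (d) kg·m·s⁻³·K⁻¹
  (e) [m] · [kg·s⁻³·K⁻¹] = kg·m·s⁻³·K⁻¹
All reduce to kg·m·s⁻³·K⁻¹ except (a), which is kg·s⁻³·K⁻¹.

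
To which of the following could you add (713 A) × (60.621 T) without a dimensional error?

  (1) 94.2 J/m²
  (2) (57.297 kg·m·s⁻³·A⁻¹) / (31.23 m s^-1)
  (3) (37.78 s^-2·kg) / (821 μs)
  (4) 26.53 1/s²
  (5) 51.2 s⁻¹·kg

(1)

Reference: [A] · [kg·s⁻²·A⁻¹] = kg·s⁻².
Each option:
  (1) J·m⁻² = N·m·m⁻² = kg·s⁻²  ← same
  (2) [kg·m·s⁻³·A⁻¹] / [m·s⁻¹] = kg·s⁻²·A⁻¹
  (3) [kg·s⁻²] / [s] = kg·s⁻³
  (4) s⁻²
  (5) kg·s⁻¹
Only (1) matches kg·s⁻².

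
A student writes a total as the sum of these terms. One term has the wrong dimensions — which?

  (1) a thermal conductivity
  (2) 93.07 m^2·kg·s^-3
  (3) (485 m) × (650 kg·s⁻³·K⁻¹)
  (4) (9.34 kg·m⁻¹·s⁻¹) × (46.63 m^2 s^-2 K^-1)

(2)

Reduce each to base SI dimensions:
  (1) [thermal conductivity] = kg·m·s⁻³·K⁻¹
  (2) kg·m²·s⁻³
  (3) [m] · [kg·s⁻³·K⁻¹] = kg·m·s⁻³·K⁻¹
  (4) [kg·m⁻¹·s⁻¹] · [m²·s⁻²·K⁻¹] = kg·m·s⁻³·K⁻¹
All reduce to kg·m·s⁻³·K⁻¹ except (2), which is kg·m²·s⁻³.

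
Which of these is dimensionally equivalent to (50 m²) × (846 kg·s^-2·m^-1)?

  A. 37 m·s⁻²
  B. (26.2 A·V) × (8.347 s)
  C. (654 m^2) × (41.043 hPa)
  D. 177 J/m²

Reference: [m²] · [kg·m⁻¹·s⁻²] = kg·m·s⁻².
Each option:
  A. m·s⁻²
  B. [kg·m²·s⁻³] · [s] = kg·m²·s⁻²
  C. [m²] · [kg·m⁻¹·s⁻²] = kg·m·s⁻²  ← same
  D. J·m⁻² = N·m·m⁻² = kg·s⁻²
Only C. matches kg·m·s⁻².

C.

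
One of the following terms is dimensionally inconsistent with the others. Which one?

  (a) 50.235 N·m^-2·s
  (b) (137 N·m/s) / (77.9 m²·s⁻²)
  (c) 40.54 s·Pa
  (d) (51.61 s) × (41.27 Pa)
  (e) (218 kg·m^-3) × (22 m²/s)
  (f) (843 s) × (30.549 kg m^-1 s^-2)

(b)

Expand each in SI base units:
  (a) N·s·m⁻² = kg·m·s⁻²·s·m⁻² = kg·m⁻¹·s⁻¹
  (b) [kg·m²·s⁻³] / [m²·s⁻²] = kg·s⁻¹
  (c) Pa·s = N·m⁻²·s = kg·m⁻¹·s⁻¹
  (d) [s] · [kg·m⁻¹·s⁻²] = kg·m⁻¹·s⁻¹
  (e) [kg·m⁻³] · [m²·s⁻¹] = kg·m⁻¹·s⁻¹
  (f) [s] · [kg·m⁻¹·s⁻²] = kg·m⁻¹·s⁻¹
All reduce to kg·m⁻¹·s⁻¹ except (b), which is kg·s⁻¹.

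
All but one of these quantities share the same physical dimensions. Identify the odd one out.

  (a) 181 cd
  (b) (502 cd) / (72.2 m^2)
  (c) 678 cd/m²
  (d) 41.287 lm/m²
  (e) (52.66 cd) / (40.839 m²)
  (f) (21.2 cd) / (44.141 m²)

(a)

Reduce each to base SI dimensions:
  (a) cd
  (b) [cd] / [m²] = m⁻²·cd
  (c) cd·m⁻² = m⁻²·cd
  (d) lm·m⁻² = cd·m⁻² = m⁻²·cd
  (e) [cd] / [m²] = m⁻²·cd
  (f) [cd] / [m²] = m⁻²·cd
All reduce to m⁻²·cd except (a), which is cd.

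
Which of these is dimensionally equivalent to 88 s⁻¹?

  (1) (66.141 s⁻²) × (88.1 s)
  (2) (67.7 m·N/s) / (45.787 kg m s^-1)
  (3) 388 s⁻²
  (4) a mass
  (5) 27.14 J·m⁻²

(1)

Reference: s⁻¹.
Each option:
  (1) [s⁻²] · [s] = s⁻¹  ← same
  (2) [kg·m²·s⁻³] / [kg·m·s⁻¹] = m·s⁻²
  (3) s⁻²
  (4) [mass] = kg
  (5) J·m⁻² = N·m·m⁻² = kg·s⁻²
Only (1) matches s⁻¹.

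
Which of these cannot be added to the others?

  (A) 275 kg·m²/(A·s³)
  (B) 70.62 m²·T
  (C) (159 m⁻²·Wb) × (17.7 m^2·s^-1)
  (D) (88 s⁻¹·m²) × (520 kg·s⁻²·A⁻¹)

(B)

Expand each in SI base units:
  (A) kg·m²·s⁻³·A⁻¹
  (B) T·m² = Wb·m⁻²·m² = kg·m²·s⁻²·A⁻¹
  (C) [kg·s⁻²·A⁻¹] · [m²·s⁻¹] = kg·m²·s⁻³·A⁻¹
  (D) [m²·s⁻¹] · [kg·s⁻²·A⁻¹] = kg·m²·s⁻³·A⁻¹
All reduce to kg·m²·s⁻³·A⁻¹ except (B), which is kg·m²·s⁻²·A⁻¹.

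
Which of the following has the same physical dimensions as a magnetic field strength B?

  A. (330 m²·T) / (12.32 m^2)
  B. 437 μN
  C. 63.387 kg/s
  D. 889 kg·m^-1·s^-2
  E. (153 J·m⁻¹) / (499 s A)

A.

Reference: [magnetic field strength B] = kg·s⁻²·A⁻¹.
Each option:
  A. [kg·m²·s⁻²·A⁻¹] / [m²] = kg·s⁻²·A⁻¹  ← same
  B. N = kg·m·s⁻²
  C. kg·s⁻¹
  D. kg·m⁻¹·s⁻²
  E. [kg·m·s⁻²] / [s·A] = kg·m·s⁻³·A⁻¹
Only A. matches kg·s⁻²·A⁻¹.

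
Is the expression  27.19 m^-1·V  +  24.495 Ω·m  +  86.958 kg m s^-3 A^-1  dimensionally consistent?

Work out the base dimensions of each:
  27.19 m^-1·V:  V·m⁻¹ = J·C⁻¹·m⁻¹ = kg·m·s⁻³·A⁻¹
  24.495 Ω·m:  Ω·m = V·A⁻¹·m = kg·m³·s⁻³·A⁻²
  86.958 kg m s^-3 A^-1:  kg·m·s⁻³·A⁻¹
The terms do not share a single dimension (kg·m³·s⁻³·A⁻² vs kg·m·s⁻³·A⁻¹).

No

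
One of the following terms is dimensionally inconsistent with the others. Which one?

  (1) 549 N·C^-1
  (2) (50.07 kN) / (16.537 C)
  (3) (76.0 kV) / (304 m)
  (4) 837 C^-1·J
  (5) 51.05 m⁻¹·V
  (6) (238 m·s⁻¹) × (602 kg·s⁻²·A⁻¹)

(4)

Reduce each to base SI dimensions:
  (1) N·C⁻¹ = kg·m·s⁻²·(s·A)⁻¹ = kg·m·s⁻³·A⁻¹
  (2) [kg·m·s⁻²] / [s·A] = kg·m·s⁻³·A⁻¹
  (3) [kg·m²·s⁻³·A⁻¹] / [m] = kg·m·s⁻³·A⁻¹
  (4) J·C⁻¹ = N·m·(s·A)⁻¹ = kg·m²·s⁻³·A⁻¹
  (5) V·m⁻¹ = J·C⁻¹·m⁻¹ = kg·m·s⁻³·A⁻¹
  (6) [m·s⁻¹] · [kg·s⁻²·A⁻¹] = kg·m·s⁻³·A⁻¹
All reduce to kg·m·s⁻³·A⁻¹ except (4), which is kg·m²·s⁻³·A⁻¹.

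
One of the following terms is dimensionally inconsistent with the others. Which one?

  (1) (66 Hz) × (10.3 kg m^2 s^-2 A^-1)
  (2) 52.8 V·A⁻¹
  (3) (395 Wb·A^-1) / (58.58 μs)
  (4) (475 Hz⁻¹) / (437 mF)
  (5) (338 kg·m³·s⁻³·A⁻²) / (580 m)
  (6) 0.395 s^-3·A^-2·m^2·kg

(1)

Expand each in SI base units:
  (1) [s⁻¹] · [kg·m²·s⁻²·A⁻¹] = kg·m²·s⁻³·A⁻¹
  (2) V·A⁻¹ = J·C⁻¹·A⁻¹ = kg·m²·s⁻³·A⁻²
  (3) [kg·m²·s⁻²·A⁻²] / [s] = kg·m²·s⁻³·A⁻²
  (4) [s] / [kg⁻¹·m⁻²·s⁴·A²] = kg·m²·s⁻³·A⁻²
  (5) [kg·m³·s⁻³·A⁻²] / [m] = kg·m²·s⁻³·A⁻²
  (6) kg·m²·s⁻³·A⁻²
All reduce to kg·m²·s⁻³·A⁻² except (1), which is kg·m²·s⁻³·A⁻¹.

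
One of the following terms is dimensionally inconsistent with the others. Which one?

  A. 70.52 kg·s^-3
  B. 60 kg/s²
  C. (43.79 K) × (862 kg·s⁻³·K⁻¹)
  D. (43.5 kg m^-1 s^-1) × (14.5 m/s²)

In SI base units:
  A. kg·s⁻³
  B. kg·s⁻²
  C. [K] · [kg·s⁻³·K⁻¹] = kg·s⁻³
  D. [kg·m⁻¹·s⁻¹] · [m·s⁻²] = kg·s⁻³
All reduce to kg·s⁻³ except B., which is kg·s⁻².

B.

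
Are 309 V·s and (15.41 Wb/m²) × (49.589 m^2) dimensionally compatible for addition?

Reduce each to base SI dimensions:
  309 V·s:  V·s = J·C⁻¹·s = kg·m²·s⁻²·A⁻¹
  (15.41 Wb/m²) × (49.589 m^2):  [kg·s⁻²·A⁻¹] · [m²] = kg·m²·s⁻²·A⁻¹
Both are kg·m²·s⁻²·A⁻¹, so they have the same dimensions and can be added.

Yes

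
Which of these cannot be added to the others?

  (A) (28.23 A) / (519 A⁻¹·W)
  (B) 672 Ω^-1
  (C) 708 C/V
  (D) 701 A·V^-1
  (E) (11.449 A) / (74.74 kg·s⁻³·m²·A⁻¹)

Reduce each to base SI dimensions:
  (A) [A] / [kg·m²·s⁻³·A⁻¹] = kg⁻¹·m⁻²·s³·A²
  (B) Ω⁻¹ = (V·A⁻¹)⁻¹ = kg⁻¹·m⁻²·s³·A²
  (C) C·V⁻¹ = s·A·(J·C⁻¹)⁻¹ = kg⁻¹·m⁻²·s⁴·A²
  (D) A·V⁻¹ = A·(J·C⁻¹)⁻¹ = kg⁻¹·m⁻²·s³·A²
  (E) [A] / [kg·m²·s⁻³·A⁻¹] = kg⁻¹·m⁻²·s³·A²
All reduce to kg⁻¹·m⁻²·s³·A² except (C), which is kg⁻¹·m⁻²·s⁴·A².

(C)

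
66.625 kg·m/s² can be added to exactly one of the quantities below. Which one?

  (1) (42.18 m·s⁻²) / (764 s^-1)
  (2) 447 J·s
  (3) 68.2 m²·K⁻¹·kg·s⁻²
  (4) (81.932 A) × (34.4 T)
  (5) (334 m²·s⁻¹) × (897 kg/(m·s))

(5)

Reference: kg·m·s⁻².
Each option:
  (1) [m·s⁻²] / [s⁻¹] = m·s⁻¹
  (2) J·s = N·m·s = kg·m²·s⁻¹
  (3) kg·m²·s⁻²·K⁻¹
  (4) [A] · [kg·s⁻²·A⁻¹] = kg·s⁻²
  (5) [m²·s⁻¹] · [kg·m⁻¹·s⁻¹] = kg·m·s⁻²  ← same
Only (5) matches kg·m·s⁻².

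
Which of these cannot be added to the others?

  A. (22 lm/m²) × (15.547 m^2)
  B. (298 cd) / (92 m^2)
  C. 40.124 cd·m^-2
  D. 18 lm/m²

In SI base units:
  A. [m⁻²·cd] · [m²] = cd
  B. [cd] / [m²] = m⁻²·cd
  C. cd·m⁻² = m⁻²·cd
  D. lm·m⁻² = cd·m⁻² = m⁻²·cd
All reduce to m⁻²·cd except A., which is cd.

A.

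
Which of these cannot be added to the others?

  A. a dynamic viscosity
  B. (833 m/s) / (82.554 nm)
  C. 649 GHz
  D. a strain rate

In SI base units:
  A. [dynamic viscosity] = kg·m⁻¹·s⁻¹
  B. [m·s⁻¹] / [m] = s⁻¹
  C. Hz = s⁻¹
  D. [strain rate] = s⁻¹
All reduce to s⁻¹ except A., which is kg·m⁻¹·s⁻¹.

A.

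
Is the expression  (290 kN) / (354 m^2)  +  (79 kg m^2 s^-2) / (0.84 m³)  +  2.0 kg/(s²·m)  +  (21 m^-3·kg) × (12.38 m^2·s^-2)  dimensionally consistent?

Expand each in SI base units:
  (290 kN) / (354 m^2):  [kg·m·s⁻²] / [m²] = kg·m⁻¹·s⁻²
  (79 kg m^2 s^-2) / (0.84 m³):  [kg·m²·s⁻²] / [m³] = kg·m⁻¹·s⁻²
  2.0 kg/(s²·m):  kg·m⁻¹·s⁻²
  (21 m^-3·kg) × (12.38 m^2·s^-2):  [kg·m⁻³] · [m²·s⁻²] = kg·m⁻¹·s⁻²
Every term reduces to kg·m⁻¹·s⁻².

Yes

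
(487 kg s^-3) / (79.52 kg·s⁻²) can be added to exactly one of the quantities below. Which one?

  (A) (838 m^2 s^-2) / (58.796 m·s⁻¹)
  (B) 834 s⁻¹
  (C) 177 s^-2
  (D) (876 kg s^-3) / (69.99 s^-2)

Reference: [kg·s⁻³] / [kg·s⁻²] = s⁻¹.
Each option:
  (A) [m²·s⁻²] / [m·s⁻¹] = m·s⁻¹
  (B) s⁻¹  ← same
  (C) s⁻²
  (D) [kg·s⁻³] / [s⁻²] = kg·s⁻¹
Only (B) matches s⁻¹.

(B)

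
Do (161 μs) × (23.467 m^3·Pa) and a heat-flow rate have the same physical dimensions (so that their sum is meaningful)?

No

Reduce each to base SI dimensions:
  (161 μs) × (23.467 m^3·Pa):  [s] · [kg·m²·s⁻²] = kg·m²·s⁻¹
  a heat-flow rate:  [heat-flow rate] = kg·m²·s⁻³
kg·m²·s⁻¹ ≠ kg·m²·s⁻³, so they cannot be added.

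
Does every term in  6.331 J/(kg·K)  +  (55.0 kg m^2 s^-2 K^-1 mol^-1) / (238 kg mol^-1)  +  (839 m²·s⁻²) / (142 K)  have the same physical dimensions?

In SI base units:
  6.331 J/(kg·K):  J·kg⁻¹·K⁻¹ = N·m·kg⁻¹·K⁻¹ = m²·s⁻²·K⁻¹
  (55.0 kg m^2 s^-2 K^-1 mol^-1) / (238 kg mol^-1):  [kg·m²·s⁻²·K⁻¹·mol⁻¹] / [kg·mol⁻¹] = m²·s⁻²·K⁻¹
  (839 m²·s⁻²) / (142 K):  [m²·s⁻²] / [K] = m²·s⁻²·K⁻¹
Every term reduces to m²·s⁻²·K⁻¹.

Yes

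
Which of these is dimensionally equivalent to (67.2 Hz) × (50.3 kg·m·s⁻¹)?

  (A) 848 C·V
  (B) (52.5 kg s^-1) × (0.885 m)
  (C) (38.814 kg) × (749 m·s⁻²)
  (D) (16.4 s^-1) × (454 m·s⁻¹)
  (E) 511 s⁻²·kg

Reference: [s⁻¹] · [kg·m·s⁻¹] = kg·m·s⁻².
Each option:
  (A) C·V = s·A·J·C⁻¹ = kg·m²·s⁻²
  (B) [kg·s⁻¹] · [m] = kg·m·s⁻¹
  (C) [kg] · [m·s⁻²] = kg·m·s⁻²  ← same
  (D) [s⁻¹] · [m·s⁻¹] = m·s⁻²
  (E) kg·s⁻²
Only (C) matches kg·m·s⁻².

(C)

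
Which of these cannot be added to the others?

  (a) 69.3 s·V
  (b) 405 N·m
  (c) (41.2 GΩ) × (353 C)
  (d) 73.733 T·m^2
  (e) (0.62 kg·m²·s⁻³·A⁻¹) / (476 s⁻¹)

Work out the base dimensions of each:
  (a) V·s = J·C⁻¹·s = kg·m²·s⁻²·A⁻¹
  (b) N·m = kg·m·s⁻²·m = kg·m²·s⁻²
  (c) [kg·m²·s⁻³·A⁻²] · [s·A] = kg·m²·s⁻²·A⁻¹
  (d) T·m² = Wb·m⁻²·m² = kg·m²·s⁻²·A⁻¹
  (e) [kg·m²·s⁻³·A⁻¹] / [s⁻¹] = kg·m²·s⁻²·A⁻¹
All reduce to kg·m²·s⁻²·A⁻¹ except (b), which is kg·m²·s⁻².

(b)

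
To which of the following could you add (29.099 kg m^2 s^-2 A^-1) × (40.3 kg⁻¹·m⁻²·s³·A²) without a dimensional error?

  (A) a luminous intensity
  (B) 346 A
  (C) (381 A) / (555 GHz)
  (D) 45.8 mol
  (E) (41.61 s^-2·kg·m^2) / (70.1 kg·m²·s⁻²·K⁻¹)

Reference: [kg·m²·s⁻²·A⁻¹] · [kg⁻¹·m⁻²·s³·A²] = s·A.
Each option:
  (A) [luminous intensity] = cd
  (B) A
  (C) [A] / [s⁻¹] = s·A  ← same
  (D) mol
  (E) [kg·m²·s⁻²] / [kg·m²·s⁻²·K⁻¹] = K
Only (C) matches s·A.

(C)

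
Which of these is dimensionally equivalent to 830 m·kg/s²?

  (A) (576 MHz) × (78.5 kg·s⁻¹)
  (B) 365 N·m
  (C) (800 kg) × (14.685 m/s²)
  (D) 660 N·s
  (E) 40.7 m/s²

Reference: kg·m·s⁻².
Each option:
  (A) [s⁻¹] · [kg·s⁻¹] = kg·s⁻²
  (B) N·m = kg·m·s⁻²·m = kg·m²·s⁻²
  (C) [kg] · [m·s⁻²] = kg·m·s⁻²  ← same
  (D) N·s = kg·m·s⁻²·s = kg·m·s⁻¹
  (E) m·s⁻²
Only (C) matches kg·m·s⁻².

(C)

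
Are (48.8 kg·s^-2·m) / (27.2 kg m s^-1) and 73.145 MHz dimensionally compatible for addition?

Yes

In SI base units:
  (48.8 kg·s^-2·m) / (27.2 kg m s^-1):  [kg·m·s⁻²] / [kg·m·s⁻¹] = s⁻¹
  73.145 MHz:  Hz = s⁻¹
Both are s⁻¹, so they have the same dimensions and can be added.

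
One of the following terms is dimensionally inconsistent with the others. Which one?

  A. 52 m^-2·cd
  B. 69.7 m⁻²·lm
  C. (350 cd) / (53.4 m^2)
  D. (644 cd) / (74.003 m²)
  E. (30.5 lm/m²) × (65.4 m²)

E.

Reduce each to base SI dimensions:
  A. cd·m⁻² = m⁻²·cd
  B. lm·m⁻² = cd·m⁻² = m⁻²·cd
  C. [cd] / [m²] = m⁻²·cd
  D. [cd] / [m²] = m⁻²·cd
  E. [m⁻²·cd] · [m²] = cd
All reduce to m⁻²·cd except E., which is cd.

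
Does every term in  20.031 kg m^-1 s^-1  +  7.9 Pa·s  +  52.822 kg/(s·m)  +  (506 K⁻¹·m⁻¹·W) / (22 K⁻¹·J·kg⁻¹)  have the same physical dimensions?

Reduce each to base SI dimensions:
  20.031 kg m^-1 s^-1:  kg·m⁻¹·s⁻¹
  7.9 Pa·s:  Pa·s = N·m⁻²·s = kg·m⁻¹·s⁻¹
  52.822 kg/(s·m):  kg·m⁻¹·s⁻¹
  (506 K⁻¹·m⁻¹·W) / (22 K⁻¹·J·kg⁻¹):  [kg·m·s⁻³·K⁻¹] / [m²·s⁻²·K⁻¹] = kg·m⁻¹·s⁻¹
Every term reduces to kg·m⁻¹·s⁻¹.

Yes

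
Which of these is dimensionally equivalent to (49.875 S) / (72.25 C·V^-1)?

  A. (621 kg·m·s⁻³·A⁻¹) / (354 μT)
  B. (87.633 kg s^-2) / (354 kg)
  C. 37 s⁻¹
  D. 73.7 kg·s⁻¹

C.

Reference: [kg⁻¹·m⁻²·s³·A²] / [kg⁻¹·m⁻²·s⁴·A²] = s⁻¹.
Each option:
  A. [kg·m·s⁻³·A⁻¹] / [kg·s⁻²·A⁻¹] = m·s⁻¹
  B. [kg·s⁻²] / [kg] = s⁻²
  C. s⁻¹  ← same
  D. kg·s⁻¹
Only C. matches s⁻¹.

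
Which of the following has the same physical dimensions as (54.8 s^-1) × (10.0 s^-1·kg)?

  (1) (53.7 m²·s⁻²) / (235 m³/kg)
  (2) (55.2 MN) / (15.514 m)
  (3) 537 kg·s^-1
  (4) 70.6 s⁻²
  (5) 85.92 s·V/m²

(2)

Reference: [s⁻¹] · [kg·s⁻¹] = kg·s⁻².
Each option:
  (1) [m²·s⁻²] / [kg⁻¹·m³] = kg·m⁻¹·s⁻²
  (2) [kg·m·s⁻²] / [m] = kg·s⁻²  ← same
  (3) kg·s⁻¹
  (4) s⁻²
  (5) V·s·m⁻² = J·C⁻¹·s·m⁻² = kg·s⁻²·A⁻¹
Only (2) matches kg·s⁻².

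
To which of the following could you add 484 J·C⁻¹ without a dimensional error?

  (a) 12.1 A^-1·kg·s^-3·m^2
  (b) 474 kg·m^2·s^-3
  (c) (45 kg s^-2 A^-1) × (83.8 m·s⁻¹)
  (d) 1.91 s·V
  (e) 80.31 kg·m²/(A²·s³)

(a)

Reference: J·C⁻¹ = N·m·(s·A)⁻¹ = kg·m²·s⁻³·A⁻¹.
Each option:
  (a) kg·m²·s⁻³·A⁻¹  ← same
  (b) kg·m²·s⁻³
  (c) [kg·s⁻²·A⁻¹] · [m·s⁻¹] = kg·m·s⁻³·A⁻¹
  (d) V·s = J·C⁻¹·s = kg·m²·s⁻²·A⁻¹
  (e) kg·m²·s⁻³·A⁻²
Only (a) matches kg·m²·s⁻³·A⁻¹.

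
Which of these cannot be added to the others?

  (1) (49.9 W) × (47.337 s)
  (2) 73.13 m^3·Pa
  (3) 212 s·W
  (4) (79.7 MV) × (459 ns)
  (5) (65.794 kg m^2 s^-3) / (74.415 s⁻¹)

(4)

Work out the base dimensions of each:
  (1) [kg·m²·s⁻³] · [s] = kg·m²·s⁻²
  (2) Pa·m³ = N·m⁻²·m³ = kg·m²·s⁻²
  (3) W·s = J·s⁻¹·s = kg·m²·s⁻²
  (4) [kg·m²·s⁻³·A⁻¹] · [s] = kg·m²·s⁻²·A⁻¹
  (5) [kg·m²·s⁻³] / [s⁻¹] = kg·m²·s⁻²
All reduce to kg·m²·s⁻² except (4), which is kg·m²·s⁻²·A⁻¹.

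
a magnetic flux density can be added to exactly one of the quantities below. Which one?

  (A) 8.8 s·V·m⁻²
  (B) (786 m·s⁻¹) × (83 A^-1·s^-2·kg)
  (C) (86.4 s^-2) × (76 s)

(A)

Reference: [magnetic flux density] = kg·s⁻²·A⁻¹.
Each option:
  (A) V·s·m⁻² = J·C⁻¹·s·m⁻² = kg·s⁻²·A⁻¹  ← same
  (B) [m·s⁻¹] · [kg·s⁻²·A⁻¹] = kg·m·s⁻³·A⁻¹
  (C) [s⁻²] · [s] = s⁻¹
Only (A) matches kg·s⁻²·A⁻¹.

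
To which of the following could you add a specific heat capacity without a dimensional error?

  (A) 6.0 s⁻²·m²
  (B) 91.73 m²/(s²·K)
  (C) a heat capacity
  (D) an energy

(B)

Reference: [specific heat capacity] = m²·s⁻²·K⁻¹.
Each option:
  (A) m²·s⁻²
  (B) m²·s⁻²·K⁻¹  ← same
  (C) [heat capacity] = kg·m²·s⁻²·K⁻¹
  (D) [energy] = kg·m²·s⁻²
Only (B) matches m²·s⁻²·K⁻¹.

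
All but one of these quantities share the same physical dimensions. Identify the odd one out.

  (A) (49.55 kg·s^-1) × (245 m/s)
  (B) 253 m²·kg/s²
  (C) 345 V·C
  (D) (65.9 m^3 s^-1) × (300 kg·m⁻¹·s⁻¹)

(A)

Reduce each to base SI dimensions:
  (A) [kg·s⁻¹] · [m·s⁻¹] = kg·m·s⁻²
  (B) kg·m²·s⁻²
  (C) C·V = s·A·J·C⁻¹ = kg·m²·s⁻²
  (D) [m³·s⁻¹] · [kg·m⁻¹·s⁻¹] = kg·m²·s⁻²
All reduce to kg·m²·s⁻² except (A), which is kg·m·s⁻².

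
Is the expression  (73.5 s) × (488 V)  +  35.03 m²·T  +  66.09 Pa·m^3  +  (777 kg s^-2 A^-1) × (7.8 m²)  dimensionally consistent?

In SI base units:
  (73.5 s) × (488 V):  [s] · [kg·m²·s⁻³·A⁻¹] = kg·m²·s⁻²·A⁻¹
  35.03 m²·T:  T·m² = Wb·m⁻²·m² = kg·m²·s⁻²·A⁻¹
  66.09 Pa·m^3:  Pa·m³ = N·m⁻²·m³ = kg·m²·s⁻²
  (777 kg s^-2 A^-1) × (7.8 m²):  [kg·s⁻²·A⁻¹] · [m²] = kg·m²·s⁻²·A⁻¹
The terms do not share a single dimension (kg·m²·s⁻² vs kg·m²·s⁻²·A⁻¹).

No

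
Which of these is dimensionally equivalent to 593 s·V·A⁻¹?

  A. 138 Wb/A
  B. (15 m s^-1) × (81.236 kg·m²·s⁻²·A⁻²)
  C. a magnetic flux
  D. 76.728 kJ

Reference: V·s·A⁻¹ = J·C⁻¹·s·A⁻¹ = kg·m²·s⁻²·A⁻².
Each option:
  A. Wb·A⁻¹ = V·s·A⁻¹ = kg·m²·s⁻²·A⁻²  ← same
  B. [m·s⁻¹] · [kg·m²·s⁻²·A⁻²] = kg·m³·s⁻³·A⁻²
  C. [magnetic flux] = kg·m²·s⁻²·A⁻¹
  D. J = N·m = kg·m²·s⁻²
Only A. matches kg·m²·s⁻²·A⁻².

A.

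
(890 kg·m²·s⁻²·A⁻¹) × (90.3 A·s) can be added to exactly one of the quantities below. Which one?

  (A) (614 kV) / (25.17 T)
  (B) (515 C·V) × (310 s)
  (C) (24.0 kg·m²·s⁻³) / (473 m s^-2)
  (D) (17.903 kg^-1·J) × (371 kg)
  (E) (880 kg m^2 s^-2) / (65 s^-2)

(B)

Reference: [kg·m²·s⁻²·A⁻¹] · [s·A] = kg·m²·s⁻¹.
Each option:
  (A) [kg·m²·s⁻³·A⁻¹] / [kg·s⁻²·A⁻¹] = m²·s⁻¹
  (B) [kg·m²·s⁻²] · [s] = kg·m²·s⁻¹  ← same
  (C) [kg·m²·s⁻³] / [m·s⁻²] = kg·m·s⁻¹
  (D) [m²·s⁻²] · [kg] = kg·m²·s⁻²
  (E) [kg·m²·s⁻²] / [s⁻²] = kg·m²
Only (B) matches kg·m²·s⁻¹.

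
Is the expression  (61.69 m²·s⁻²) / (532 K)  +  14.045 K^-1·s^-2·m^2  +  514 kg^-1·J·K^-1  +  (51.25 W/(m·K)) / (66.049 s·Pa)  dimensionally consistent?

Yes

Reduce each to base SI dimensions:
  (61.69 m²·s⁻²) / (532 K):  [m²·s⁻²] / [K] = m²·s⁻²·K⁻¹
  14.045 K^-1·s^-2·m^2:  m²·s⁻²·K⁻¹
  514 kg^-1·J·K^-1:  J·kg⁻¹·K⁻¹ = N·m·kg⁻¹·K⁻¹ = m²·s⁻²·K⁻¹
  (51.25 W/(m·K)) / (66.049 s·Pa):  [kg·m·s⁻³·K⁻¹] / [kg·m⁻¹·s⁻¹] = m²·s⁻²·K⁻¹
Every term reduces to m²·s⁻²·K⁻¹.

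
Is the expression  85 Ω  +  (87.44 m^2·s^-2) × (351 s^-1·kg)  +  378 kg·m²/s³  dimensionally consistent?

Dimensions:
  85 Ω:  Ω = V·A⁻¹ = kg·m²·s⁻³·A⁻²
  (87.44 m^2·s^-2) × (351 s^-1·kg):  [m²·s⁻²] · [kg·s⁻¹] = kg·m²·s⁻³
  378 kg·m²/s³:  kg·m²·s⁻³
The terms do not share a single dimension (kg·m²·s⁻³ vs kg·m²·s⁻³·A⁻²).

No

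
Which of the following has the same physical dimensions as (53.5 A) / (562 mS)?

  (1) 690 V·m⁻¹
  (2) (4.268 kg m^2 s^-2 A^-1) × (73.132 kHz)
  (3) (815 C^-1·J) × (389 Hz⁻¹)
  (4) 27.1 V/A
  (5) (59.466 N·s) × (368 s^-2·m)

Reference: [A] / [kg⁻¹·m⁻²·s³·A²] = kg·m²·s⁻³·A⁻¹.
Each option:
  (1) V·m⁻¹ = J·C⁻¹·m⁻¹ = kg·m·s⁻³·A⁻¹
  (2) [kg·m²·s⁻²·A⁻¹] · [s⁻¹] = kg·m²·s⁻³·A⁻¹  ← same
  (3) [kg·m²·s⁻³·A⁻¹] · [s] = kg·m²·s⁻²·A⁻¹
  (4) V·A⁻¹ = J·C⁻¹·A⁻¹ = kg·m²·s⁻³·A⁻²
  (5) [kg·m·s⁻¹] · [m·s⁻²] = kg·m²·s⁻³
Only (2) matches kg·m²·s⁻³·A⁻¹.

(2)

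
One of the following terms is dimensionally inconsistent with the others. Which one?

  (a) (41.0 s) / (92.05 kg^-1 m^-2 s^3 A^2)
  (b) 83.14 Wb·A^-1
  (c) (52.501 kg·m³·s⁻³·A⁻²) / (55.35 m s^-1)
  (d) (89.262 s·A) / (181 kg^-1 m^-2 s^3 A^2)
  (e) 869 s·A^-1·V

(d)

Expand each in SI base units:
  (a) [s] / [kg⁻¹·m⁻²·s³·A²] = kg·m²·s⁻²·A⁻²
  (b) Wb·A⁻¹ = V·s·A⁻¹ = kg·m²·s⁻²·A⁻²
  (c) [kg·m³·s⁻³·A⁻²] / [m·s⁻¹] = kg·m²·s⁻²·A⁻²
  (d) [s·A] / [kg⁻¹·m⁻²·s³·A²] = kg·m²·s⁻²·A⁻¹
  (e) V·s·A⁻¹ = J·C⁻¹·s·A⁻¹ = kg·m²·s⁻²·A⁻²
All reduce to kg·m²·s⁻²·A⁻² except (d), which is kg·m²·s⁻²·A⁻¹.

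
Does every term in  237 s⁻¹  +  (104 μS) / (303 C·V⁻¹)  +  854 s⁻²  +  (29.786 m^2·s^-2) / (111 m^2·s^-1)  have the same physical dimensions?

No

Expand each in SI base units:
  237 s⁻¹:  s⁻¹
  (104 μS) / (303 C·V⁻¹):  [kg⁻¹·m⁻²·s³·A²] / [kg⁻¹·m⁻²·s⁴·A²] = s⁻¹
  854 s⁻²:  s⁻²
  (29.786 m^2·s^-2) / (111 m^2·s^-1):  [m²·s⁻²] / [m²·s⁻¹] = s⁻¹
The terms do not share a single dimension (s⁻² vs s⁻¹).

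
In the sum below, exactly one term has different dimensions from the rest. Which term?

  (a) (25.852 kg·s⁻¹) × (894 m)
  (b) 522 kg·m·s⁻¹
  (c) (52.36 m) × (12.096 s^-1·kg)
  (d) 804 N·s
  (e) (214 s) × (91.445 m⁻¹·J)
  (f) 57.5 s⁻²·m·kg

Work out the base dimensions of each:
  (a) [kg·s⁻¹] · [m] = kg·m·s⁻¹
  (b) kg·m·s⁻¹
  (c) [m] · [kg·s⁻¹] = kg·m·s⁻¹
  (d) N·s = kg·m·s⁻²·s = kg·m·s⁻¹
  (e) [s] · [kg·m·s⁻²] = kg·m·s⁻¹
  (f) kg·m·s⁻²
All reduce to kg·m·s⁻¹ except (f), which is kg·m·s⁻².

(f)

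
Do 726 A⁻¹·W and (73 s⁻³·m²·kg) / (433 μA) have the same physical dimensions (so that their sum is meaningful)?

Dimensions:
  726 A⁻¹·W:  W·A⁻¹ = J·s⁻¹·A⁻¹ = kg·m²·s⁻³·A⁻¹
  (73 s⁻³·m²·kg) / (433 μA):  [kg·m²·s⁻³] / [A] = kg·m²·s⁻³·A⁻¹
Both are kg·m²·s⁻³·A⁻¹, so they have the same dimensions and can be added.

Yes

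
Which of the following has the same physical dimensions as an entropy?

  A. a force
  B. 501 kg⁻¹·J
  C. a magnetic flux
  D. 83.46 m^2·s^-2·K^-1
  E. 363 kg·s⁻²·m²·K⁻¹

Reference: [entropy] = kg·m²·s⁻²·K⁻¹.
Each option:
  A. [force] = kg·m·s⁻²
  B. J·kg⁻¹ = N·m·kg⁻¹ = m²·s⁻²
  C. [magnetic flux] = kg·m²·s⁻²·A⁻¹
  D. m²·s⁻²·K⁻¹
  E. kg·m²·s⁻²·K⁻¹  ← same
Only E. matches kg·m²·s⁻²·K⁻¹.

E.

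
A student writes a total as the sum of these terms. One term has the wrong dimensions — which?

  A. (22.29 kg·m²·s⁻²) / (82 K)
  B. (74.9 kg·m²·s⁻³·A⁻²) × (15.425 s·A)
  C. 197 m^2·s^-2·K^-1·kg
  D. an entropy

Dimensions:
  A. [kg·m²·s⁻²] / [K] = kg·m²·s⁻²·K⁻¹
  B. [kg·m²·s⁻³·A⁻²] · [s·A] = kg·m²·s⁻²·A⁻¹
  C. kg·m²·s⁻²·K⁻¹
  D. [entropy] = kg·m²·s⁻²·K⁻¹
All reduce to kg·m²·s⁻²·K⁻¹ except B., which is kg·m²·s⁻²·A⁻¹.

B.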